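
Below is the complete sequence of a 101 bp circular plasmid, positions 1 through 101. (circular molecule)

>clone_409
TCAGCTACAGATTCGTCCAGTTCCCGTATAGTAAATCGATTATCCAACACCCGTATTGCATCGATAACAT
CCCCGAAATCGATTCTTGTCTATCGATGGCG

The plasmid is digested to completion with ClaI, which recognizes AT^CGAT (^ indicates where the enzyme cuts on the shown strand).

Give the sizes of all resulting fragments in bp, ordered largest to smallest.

ClaI sites (ATCGAT) start at positions 35, 60, 78, 92.
ClaI cuts after base 2 of each site, so after positions 36, 61, 79, 93.
Circular molecule, 4 cuts → 4 fragments:
  37–61 → 25 bp
  62–79 → 18 bp
  80–93 → 14 bp
  94–101 then 1–36 → 8 + 36 = 44 bp
Sorted largest to smallest: 44, 25, 18, 14 bp.

44, 25, 18, 14 bp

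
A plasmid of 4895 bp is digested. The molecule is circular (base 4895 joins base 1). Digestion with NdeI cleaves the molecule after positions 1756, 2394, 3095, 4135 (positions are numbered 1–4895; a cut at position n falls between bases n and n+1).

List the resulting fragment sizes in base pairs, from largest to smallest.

2516, 1040, 701, 638 bp

Circular molecule, 4 cuts → 4 fragments:
  2394 − 1756 = 638 bp
  3095 − 2394 = 701 bp
  4135 − 3095 = 1040 bp
  wrap: 4895 − 4135 + 1756 = 2516 bp
Sorted largest to smallest: 2516, 1040, 701, 638 bp.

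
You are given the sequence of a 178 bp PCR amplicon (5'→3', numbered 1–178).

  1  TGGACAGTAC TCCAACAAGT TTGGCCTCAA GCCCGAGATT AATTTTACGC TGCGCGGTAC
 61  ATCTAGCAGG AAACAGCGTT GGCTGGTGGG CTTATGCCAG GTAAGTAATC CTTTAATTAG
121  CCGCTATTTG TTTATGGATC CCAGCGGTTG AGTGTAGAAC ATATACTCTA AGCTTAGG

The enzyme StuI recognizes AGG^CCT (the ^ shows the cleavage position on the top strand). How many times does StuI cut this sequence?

No occurrence of AGGCCT is present in the sequence.
StuI does not cut: 0 sites.

0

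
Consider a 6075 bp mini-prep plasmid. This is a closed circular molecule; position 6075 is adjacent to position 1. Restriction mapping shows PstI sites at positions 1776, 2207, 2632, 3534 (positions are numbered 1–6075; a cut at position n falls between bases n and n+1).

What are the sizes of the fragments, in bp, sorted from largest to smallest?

4317, 902, 431, 425 bp

Circular molecule, 4 cuts → 4 fragments:
  2207 − 1776 = 431 bp
  2632 − 2207 = 425 bp
  3534 − 2632 = 902 bp
  wrap: 6075 − 3534 + 1776 = 4317 bp
Sorted largest to smallest: 4317, 902, 431, 425 bp.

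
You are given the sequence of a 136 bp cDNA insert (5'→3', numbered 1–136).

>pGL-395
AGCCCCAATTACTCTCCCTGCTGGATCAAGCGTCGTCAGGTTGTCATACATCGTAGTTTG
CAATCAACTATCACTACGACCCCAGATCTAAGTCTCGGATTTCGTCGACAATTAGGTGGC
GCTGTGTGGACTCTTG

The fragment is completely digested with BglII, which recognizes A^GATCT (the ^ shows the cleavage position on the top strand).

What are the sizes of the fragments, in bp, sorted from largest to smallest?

The BglII site (AGATCT) starts at position 84.
BglII cuts after the first base of each site, so after position 84.
Linear molecule, 1 cut → 2 fragments:
  1–84 → 84 bp
  85–136 → 52 bp
Sorted largest to smallest: 84, 52 bp.

84, 52 bp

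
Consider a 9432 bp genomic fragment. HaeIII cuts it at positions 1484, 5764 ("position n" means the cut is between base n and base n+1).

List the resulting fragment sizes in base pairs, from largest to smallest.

4280, 3668, 1484 bp

Linear molecule, 2 cuts → 3 fragments:
  1484 − 0 = 1484 bp
  5764 − 1484 = 4280 bp
  9432 − 5764 = 3668 bp
Sorted largest to smallest: 4280, 3668, 1484 bp.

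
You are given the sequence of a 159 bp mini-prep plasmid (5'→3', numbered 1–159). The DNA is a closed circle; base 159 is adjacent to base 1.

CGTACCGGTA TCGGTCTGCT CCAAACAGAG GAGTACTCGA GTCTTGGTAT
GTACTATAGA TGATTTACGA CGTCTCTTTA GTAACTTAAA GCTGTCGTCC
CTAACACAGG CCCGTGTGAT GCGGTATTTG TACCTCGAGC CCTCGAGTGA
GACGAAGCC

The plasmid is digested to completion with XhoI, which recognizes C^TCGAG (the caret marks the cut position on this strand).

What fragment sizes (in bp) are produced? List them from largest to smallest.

98, 53, 8 bp

XhoI sites (CTCGAG) start at positions 36, 134, 142.
XhoI cuts after the first base of each site, so after positions 36, 134, 142.
Circular molecule, 3 cuts → 3 fragments:
  37–134 → 98 bp
  135–142 → 8 bp
  143–159 then 1–36 → 17 + 36 = 53 bp
Sorted largest to smallest: 98, 53, 8 bp.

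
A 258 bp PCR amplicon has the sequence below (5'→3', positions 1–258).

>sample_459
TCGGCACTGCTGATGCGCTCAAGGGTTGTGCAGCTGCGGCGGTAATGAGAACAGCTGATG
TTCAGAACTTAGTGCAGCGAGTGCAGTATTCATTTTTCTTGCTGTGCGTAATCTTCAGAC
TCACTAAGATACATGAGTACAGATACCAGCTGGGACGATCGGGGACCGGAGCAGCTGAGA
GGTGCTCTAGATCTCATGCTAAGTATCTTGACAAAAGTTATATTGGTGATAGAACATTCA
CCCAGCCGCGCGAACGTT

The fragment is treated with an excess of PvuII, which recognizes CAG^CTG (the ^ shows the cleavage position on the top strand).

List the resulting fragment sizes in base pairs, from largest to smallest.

95, 84, 33, 25, 21 bp

PvuII sites (CAGCTG) start at positions 31, 52, 147, 172.
PvuII cuts after base 3 of each site, so after positions 33, 54, 149, 174.
Linear molecule, 4 cuts → 5 fragments:
  1–33 → 33 bp
  34–54 → 21 bp
  55–149 → 95 bp
  150–174 → 25 bp
  175–258 → 84 bp
Sorted largest to smallest: 95, 84, 33, 25, 21 bp.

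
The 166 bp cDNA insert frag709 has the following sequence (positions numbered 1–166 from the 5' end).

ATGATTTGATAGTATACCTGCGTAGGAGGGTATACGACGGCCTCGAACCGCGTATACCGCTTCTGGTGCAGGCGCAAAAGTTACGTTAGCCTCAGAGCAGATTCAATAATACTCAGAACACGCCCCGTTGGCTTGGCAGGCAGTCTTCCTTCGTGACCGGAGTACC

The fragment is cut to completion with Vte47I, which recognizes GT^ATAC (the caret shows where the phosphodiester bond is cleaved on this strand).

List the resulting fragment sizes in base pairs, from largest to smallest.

Vte47I sites (GTATAC) start at positions 12, 30, 52.
Vte47I cuts after base 2 of each site, so after positions 13, 31, 53.
Linear molecule, 3 cuts → 4 fragments:
  1–13 → 13 bp
  14–31 → 18 bp
  32–53 → 22 bp
  54–166 → 113 bp
Sorted largest to smallest: 113, 22, 18, 13 bp.

113, 22, 18, 13 bp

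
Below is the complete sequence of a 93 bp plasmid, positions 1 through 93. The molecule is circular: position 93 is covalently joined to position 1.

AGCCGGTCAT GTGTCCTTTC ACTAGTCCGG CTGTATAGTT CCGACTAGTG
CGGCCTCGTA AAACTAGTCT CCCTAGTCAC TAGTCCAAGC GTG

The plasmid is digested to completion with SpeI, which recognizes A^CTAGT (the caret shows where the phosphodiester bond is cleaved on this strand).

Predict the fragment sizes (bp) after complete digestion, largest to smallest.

35, 23, 19, 16 bp

SpeI sites (ACTAGT) start at positions 21, 44, 63, 79.
SpeI cuts after the first base of each site, so after positions 21, 44, 63, 79.
Circular molecule, 4 cuts → 4 fragments:
  22–44 → 23 bp
  45–63 → 19 bp
  64–79 → 16 bp
  80–93 then 1–21 → 14 + 21 = 35 bp
Sorted largest to smallest: 35, 23, 19, 16 bp.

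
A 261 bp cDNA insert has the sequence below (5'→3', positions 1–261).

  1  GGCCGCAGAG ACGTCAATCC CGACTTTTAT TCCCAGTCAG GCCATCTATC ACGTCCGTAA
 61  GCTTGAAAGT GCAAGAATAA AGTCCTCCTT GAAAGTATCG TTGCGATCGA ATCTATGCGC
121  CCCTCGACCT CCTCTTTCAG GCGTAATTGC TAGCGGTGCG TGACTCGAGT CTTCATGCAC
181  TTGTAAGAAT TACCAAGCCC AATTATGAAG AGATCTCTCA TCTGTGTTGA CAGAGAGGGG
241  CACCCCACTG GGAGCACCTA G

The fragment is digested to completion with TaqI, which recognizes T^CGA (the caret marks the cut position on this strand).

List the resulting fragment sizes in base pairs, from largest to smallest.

TaqI sites (TCGA) start at positions 107, 124, 165.
TaqI cuts after the first base of each site, so after positions 107, 124, 165.
Linear molecule, 3 cuts → 4 fragments:
  1–107 → 107 bp
  108–124 → 17 bp
  125–165 → 41 bp
  166–261 → 96 bp
Sorted largest to smallest: 107, 96, 41, 17 bp.

107, 96, 41, 17 bp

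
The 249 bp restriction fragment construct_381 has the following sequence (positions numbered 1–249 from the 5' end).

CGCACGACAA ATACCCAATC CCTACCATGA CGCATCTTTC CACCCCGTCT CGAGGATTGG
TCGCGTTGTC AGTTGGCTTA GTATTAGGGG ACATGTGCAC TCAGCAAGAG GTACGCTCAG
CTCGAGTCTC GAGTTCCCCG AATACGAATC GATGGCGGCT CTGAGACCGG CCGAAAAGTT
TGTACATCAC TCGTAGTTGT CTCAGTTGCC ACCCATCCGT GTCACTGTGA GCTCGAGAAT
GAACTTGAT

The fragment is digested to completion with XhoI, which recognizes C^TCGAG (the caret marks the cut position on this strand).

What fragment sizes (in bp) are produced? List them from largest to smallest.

104, 72, 49, 17, 7 bp

XhoI sites (CTCGAG) start at positions 49, 121, 128, 232.
XhoI cuts after the first base of each site, so after positions 49, 121, 128, 232.
Linear molecule, 4 cuts → 5 fragments:
  1–49 → 49 bp
  50–121 → 72 bp
  122–128 → 7 bp
  129–232 → 104 bp
  233–249 → 17 bp
Sorted largest to smallest: 104, 72, 49, 17, 7 bp.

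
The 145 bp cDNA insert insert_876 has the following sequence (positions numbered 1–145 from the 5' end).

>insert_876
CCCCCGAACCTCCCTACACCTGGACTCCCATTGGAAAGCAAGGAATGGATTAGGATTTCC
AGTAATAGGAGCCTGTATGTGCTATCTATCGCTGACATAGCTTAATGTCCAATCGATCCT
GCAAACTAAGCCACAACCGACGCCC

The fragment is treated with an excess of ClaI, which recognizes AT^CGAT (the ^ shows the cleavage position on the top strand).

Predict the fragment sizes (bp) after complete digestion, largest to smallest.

113, 32 bp

The ClaI site (ATCGAT) starts at position 112.
ClaI cuts after base 2 of each site, so after position 113.
Linear molecule, 1 cut → 2 fragments:
  1–113 → 113 bp
  114–145 → 32 bp
Sorted largest to smallest: 113, 32 bp.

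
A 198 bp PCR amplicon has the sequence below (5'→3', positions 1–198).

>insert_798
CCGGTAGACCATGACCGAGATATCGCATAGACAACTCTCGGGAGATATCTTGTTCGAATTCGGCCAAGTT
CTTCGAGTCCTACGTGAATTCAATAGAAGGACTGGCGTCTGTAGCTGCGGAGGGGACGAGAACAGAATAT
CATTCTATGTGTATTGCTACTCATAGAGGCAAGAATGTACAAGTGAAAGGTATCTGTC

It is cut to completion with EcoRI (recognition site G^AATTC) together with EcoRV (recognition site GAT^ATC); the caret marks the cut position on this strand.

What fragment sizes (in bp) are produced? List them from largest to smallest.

EcoRI sites (GAATTC) start at positions 56, 86.
EcoRI cuts after the first base of each site, so after positions 56, 86.
EcoRV sites (GATATC) start at positions 19, 44.
EcoRV cuts after base 3 of each site, so after positions 21, 46.
Combined cut positions: 21, 46, 56, 86.
Linear molecule, 4 cuts → 5 fragments:
  1–21 → 21 bp
  22–46 → 25 bp
  47–56 → 10 bp
  57–86 → 30 bp
  87–198 → 112 bp
Sorted largest to smallest: 112, 30, 25, 21, 10 bp.

112, 30, 25, 21, 10 bp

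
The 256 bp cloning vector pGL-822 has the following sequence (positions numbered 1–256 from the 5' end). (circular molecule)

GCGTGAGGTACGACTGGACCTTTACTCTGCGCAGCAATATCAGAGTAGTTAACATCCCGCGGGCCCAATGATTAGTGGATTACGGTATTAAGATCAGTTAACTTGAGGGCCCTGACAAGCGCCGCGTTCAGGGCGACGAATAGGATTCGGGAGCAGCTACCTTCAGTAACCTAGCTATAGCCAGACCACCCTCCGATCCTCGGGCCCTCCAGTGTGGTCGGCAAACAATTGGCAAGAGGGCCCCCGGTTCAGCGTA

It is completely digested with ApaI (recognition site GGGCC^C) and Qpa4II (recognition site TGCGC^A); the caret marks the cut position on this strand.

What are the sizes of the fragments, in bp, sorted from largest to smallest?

ApaI sites (GGGCCC) start at positions 61, 107, 202, 238.
ApaI cuts after base 5 of each site (before the last base), so after positions 65, 111, 206, 242.
The Qpa4II site (TGCGCA) starts at position 28.
Qpa4II cuts after base 5 of each site (before the last base), so after position 32.
Combined cut positions: 32, 65, 111, 206, 242.
Circular molecule, 5 cuts → 5 fragments:
  33–65 → 33 bp
  66–111 → 46 bp
  112–206 → 95 bp
  207–242 → 36 bp
  243–256 then 1–32 → 14 + 32 = 46 bp
Sorted largest to smallest: 95, 46, 46, 36, 33 bp.

95, 46, 46, 36, 33 bp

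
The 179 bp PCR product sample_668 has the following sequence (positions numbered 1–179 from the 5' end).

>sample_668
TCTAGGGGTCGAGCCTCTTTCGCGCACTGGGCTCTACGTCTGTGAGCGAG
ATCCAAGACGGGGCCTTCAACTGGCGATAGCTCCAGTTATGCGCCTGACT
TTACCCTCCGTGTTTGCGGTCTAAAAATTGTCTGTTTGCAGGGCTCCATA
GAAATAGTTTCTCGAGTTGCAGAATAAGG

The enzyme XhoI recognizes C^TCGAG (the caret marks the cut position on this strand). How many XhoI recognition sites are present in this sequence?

1

CTCGAG occurs starting at position 161.
XhoI cuts at 1 site.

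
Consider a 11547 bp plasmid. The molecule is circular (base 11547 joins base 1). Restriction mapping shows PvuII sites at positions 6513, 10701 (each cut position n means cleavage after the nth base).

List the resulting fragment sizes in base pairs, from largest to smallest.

7359, 4188 bp

Circular molecule, 2 cuts → 2 fragments:
  10701 − 6513 = 4188 bp
  wrap: 11547 − 10701 + 6513 = 7359 bp
Sorted largest to smallest: 7359, 4188 bp.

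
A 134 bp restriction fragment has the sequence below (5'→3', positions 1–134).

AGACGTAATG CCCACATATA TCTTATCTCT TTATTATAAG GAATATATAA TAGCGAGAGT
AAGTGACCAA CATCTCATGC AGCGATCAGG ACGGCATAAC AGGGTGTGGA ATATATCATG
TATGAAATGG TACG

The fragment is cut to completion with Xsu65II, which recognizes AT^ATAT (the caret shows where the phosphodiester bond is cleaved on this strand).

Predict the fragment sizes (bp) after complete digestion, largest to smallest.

68, 27, 22, 17 bp

Xsu65II sites (ATATAT) start at positions 16, 43, 111.
Xsu65II cuts after base 2 of each site, so after positions 17, 44, 112.
Linear molecule, 3 cuts → 4 fragments:
  1–17 → 17 bp
  18–44 → 27 bp
  45–112 → 68 bp
  113–134 → 22 bp
Sorted largest to smallest: 68, 27, 22, 17 bp.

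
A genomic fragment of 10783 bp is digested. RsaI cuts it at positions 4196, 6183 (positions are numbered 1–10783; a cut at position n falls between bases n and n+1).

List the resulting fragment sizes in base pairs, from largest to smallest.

Linear molecule, 2 cuts → 3 fragments:
  4196 − 0 = 4196 bp
  6183 − 4196 = 1987 bp
  10783 − 6183 = 4600 bp
Sorted largest to smallest: 4600, 4196, 1987 bp.

4600, 4196, 1987 bp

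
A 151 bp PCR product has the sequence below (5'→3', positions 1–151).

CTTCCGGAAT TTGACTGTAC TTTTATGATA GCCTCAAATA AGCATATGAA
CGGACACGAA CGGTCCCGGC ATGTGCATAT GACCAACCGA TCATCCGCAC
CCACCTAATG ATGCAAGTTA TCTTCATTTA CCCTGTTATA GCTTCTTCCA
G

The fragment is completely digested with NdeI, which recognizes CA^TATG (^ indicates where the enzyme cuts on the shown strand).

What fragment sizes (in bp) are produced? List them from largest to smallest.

NdeI sites (CATATG) start at positions 43, 76.
NdeI cuts after base 2 of each site, so after positions 44, 77.
Linear molecule, 2 cuts → 3 fragments:
  1–44 → 44 bp
  45–77 → 33 bp
  78–151 → 74 bp
Sorted largest to smallest: 74, 44, 33 bp.

74, 44, 33 bp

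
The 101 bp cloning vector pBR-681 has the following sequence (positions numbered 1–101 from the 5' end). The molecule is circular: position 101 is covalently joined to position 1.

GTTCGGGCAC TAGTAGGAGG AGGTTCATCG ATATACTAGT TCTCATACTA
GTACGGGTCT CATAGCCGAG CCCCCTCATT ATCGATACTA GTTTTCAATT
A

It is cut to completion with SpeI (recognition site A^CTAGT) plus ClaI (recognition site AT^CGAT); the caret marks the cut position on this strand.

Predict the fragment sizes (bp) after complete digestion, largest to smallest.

SpeI sites (ACTAGT) start at positions 9, 35, 47, 87.
SpeI cuts after the first base of each site, so after positions 9, 35, 47, 87.
ClaI sites (ATCGAT) start at positions 27, 81.
ClaI cuts after base 2 of each site, so after positions 28, 82.
Combined cut positions: 9, 28, 35, 47, 82, 87.
Circular molecule, 6 cuts → 6 fragments:
  10–28 → 19 bp
  29–35 → 7 bp
  36–47 → 12 bp
  48–82 → 35 bp
  83–87 → 5 bp
  88–101 then 1–9 → 14 + 9 = 23 bp
Sorted largest to smallest: 35, 23, 19, 12, 7, 5 bp.

35, 23, 19, 12, 7, 5 bp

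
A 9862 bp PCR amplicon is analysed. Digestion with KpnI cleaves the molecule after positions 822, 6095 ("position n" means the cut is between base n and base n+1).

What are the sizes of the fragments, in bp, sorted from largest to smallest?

5273, 3767, 822 bp

Linear molecule, 2 cuts → 3 fragments:
  822 − 0 = 822 bp
  6095 − 822 = 5273 bp
  9862 − 6095 = 3767 bp
Sorted largest to smallest: 5273, 3767, 822 bp.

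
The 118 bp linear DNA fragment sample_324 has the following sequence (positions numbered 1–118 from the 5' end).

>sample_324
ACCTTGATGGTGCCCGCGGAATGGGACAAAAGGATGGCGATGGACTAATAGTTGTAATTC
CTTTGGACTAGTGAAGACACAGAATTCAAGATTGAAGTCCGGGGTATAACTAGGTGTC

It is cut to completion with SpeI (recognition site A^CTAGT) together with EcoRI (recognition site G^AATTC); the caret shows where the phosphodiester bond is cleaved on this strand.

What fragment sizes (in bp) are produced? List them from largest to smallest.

67, 36, 15 bp

The SpeI site (ACTAGT) starts at position 67.
SpeI cuts after the first base of each site, so after position 67.
The EcoRI site (GAATTC) starts at position 82.
EcoRI cuts after the first base of each site, so after position 82.
Combined cut positions: 67, 82.
Linear molecule, 2 cuts → 3 fragments:
  1–67 → 67 bp
  68–82 → 15 bp
  83–118 → 36 bp
Sorted largest to smallest: 67, 36, 15 bp.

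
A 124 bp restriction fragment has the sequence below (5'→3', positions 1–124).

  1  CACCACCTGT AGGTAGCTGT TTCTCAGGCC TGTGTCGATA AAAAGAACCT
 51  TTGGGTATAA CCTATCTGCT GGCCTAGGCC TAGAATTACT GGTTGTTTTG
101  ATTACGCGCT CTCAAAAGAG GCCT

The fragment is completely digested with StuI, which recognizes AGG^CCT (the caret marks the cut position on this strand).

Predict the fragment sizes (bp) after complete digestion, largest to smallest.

StuI sites (AGGCCT) start at positions 26, 76, 119.
StuI cuts after base 3 of each site, so after positions 28, 78, 121.
Linear molecule, 3 cuts → 4 fragments:
  1–28 → 28 bp
  29–78 → 50 bp
  79–121 → 43 bp
  122–124 → 3 bp
Sorted largest to smallest: 50, 43, 28, 3 bp.

50, 43, 28, 3 bp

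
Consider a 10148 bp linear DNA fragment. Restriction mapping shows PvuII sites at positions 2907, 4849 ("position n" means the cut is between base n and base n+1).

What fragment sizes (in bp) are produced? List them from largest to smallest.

5299, 2907, 1942 bp

Linear molecule, 2 cuts → 3 fragments:
  2907 − 0 = 2907 bp
  4849 − 2907 = 1942 bp
  10148 − 4849 = 5299 bp
Sorted largest to smallest: 5299, 2907, 1942 bp.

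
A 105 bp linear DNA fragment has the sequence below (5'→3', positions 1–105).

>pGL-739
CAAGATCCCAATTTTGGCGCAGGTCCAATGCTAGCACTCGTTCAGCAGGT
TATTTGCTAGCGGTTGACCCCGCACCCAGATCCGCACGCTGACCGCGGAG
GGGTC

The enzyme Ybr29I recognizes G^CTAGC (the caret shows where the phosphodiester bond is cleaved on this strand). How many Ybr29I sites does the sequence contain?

GCTAGC occurs starting at positions 30, 56.
Ybr29I cuts at 2 sites.

2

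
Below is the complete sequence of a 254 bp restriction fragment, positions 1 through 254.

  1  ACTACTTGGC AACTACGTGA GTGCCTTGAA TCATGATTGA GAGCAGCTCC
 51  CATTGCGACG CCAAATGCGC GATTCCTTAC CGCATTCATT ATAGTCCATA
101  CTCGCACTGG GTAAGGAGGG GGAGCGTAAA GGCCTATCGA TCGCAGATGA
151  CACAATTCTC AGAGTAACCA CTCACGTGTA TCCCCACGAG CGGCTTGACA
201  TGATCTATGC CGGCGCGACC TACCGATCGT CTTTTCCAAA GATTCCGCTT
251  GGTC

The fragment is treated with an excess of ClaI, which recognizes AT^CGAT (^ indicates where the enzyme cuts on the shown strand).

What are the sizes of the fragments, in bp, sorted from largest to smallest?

The ClaI site (ATCGAT) starts at position 136.
ClaI cuts after base 2 of each site, so after position 137.
Linear molecule, 1 cut → 2 fragments:
  1–137 → 137 bp
  138–254 → 117 bp
Sorted largest to smallest: 137, 117 bp.

137, 117 bp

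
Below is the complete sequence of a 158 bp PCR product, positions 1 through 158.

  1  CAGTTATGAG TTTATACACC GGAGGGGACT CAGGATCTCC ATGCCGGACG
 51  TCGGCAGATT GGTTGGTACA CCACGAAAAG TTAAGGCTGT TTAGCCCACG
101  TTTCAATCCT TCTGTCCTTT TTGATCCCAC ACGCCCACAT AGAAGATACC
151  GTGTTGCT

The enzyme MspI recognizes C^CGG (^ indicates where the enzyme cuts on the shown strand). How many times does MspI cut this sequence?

2

CCGG occurs starting at positions 19, 44.
MspI cuts at 2 sites.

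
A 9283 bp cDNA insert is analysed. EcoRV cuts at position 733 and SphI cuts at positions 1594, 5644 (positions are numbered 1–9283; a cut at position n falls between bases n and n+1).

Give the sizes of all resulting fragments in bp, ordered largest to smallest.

Combined cut positions (sorted): 733, 1594, 5644.
Linear molecule, 3 cuts → 4 fragments:
  733 − 0 = 733 bp
  1594 − 733 = 861 bp
  5644 − 1594 = 4050 bp
  9283 − 5644 = 3639 bp
Sorted largest to smallest: 4050, 3639, 861, 733 bp.

4050, 3639, 861, 733 bp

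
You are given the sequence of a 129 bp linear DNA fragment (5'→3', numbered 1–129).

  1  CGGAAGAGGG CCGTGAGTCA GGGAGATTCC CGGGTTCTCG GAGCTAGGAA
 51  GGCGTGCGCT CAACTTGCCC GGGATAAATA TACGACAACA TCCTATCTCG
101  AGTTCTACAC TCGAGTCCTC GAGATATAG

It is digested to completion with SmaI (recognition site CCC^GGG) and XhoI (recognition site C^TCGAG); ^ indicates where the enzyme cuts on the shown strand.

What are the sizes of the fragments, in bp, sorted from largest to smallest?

39, 31, 27, 13, 11, 8 bp

SmaI sites (CCCGGG) start at positions 29, 68.
SmaI cuts after base 3 of each site, so after positions 31, 70.
XhoI sites (CTCGAG) start at positions 97, 110, 118.
XhoI cuts after the first base of each site, so after positions 97, 110, 118.
Combined cut positions: 31, 70, 97, 110, 118.
Linear molecule, 5 cuts → 6 fragments:
  1–31 → 31 bp
  32–70 → 39 bp
  71–97 → 27 bp
  98–110 → 13 bp
  111–118 → 8 bp
  119–129 → 11 bp
Sorted largest to smallest: 39, 31, 27, 13, 11, 8 bp.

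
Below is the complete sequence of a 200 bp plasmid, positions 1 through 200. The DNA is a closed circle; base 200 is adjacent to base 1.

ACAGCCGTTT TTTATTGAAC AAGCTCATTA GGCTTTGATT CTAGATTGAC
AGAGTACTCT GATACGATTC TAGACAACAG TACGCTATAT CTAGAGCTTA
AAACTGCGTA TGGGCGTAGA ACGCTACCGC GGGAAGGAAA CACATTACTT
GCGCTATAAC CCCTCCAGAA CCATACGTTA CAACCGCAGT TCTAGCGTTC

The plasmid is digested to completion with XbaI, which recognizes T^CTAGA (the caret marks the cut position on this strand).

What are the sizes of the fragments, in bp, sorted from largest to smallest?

XbaI sites (TCTAGA) start at positions 40, 69, 90.
XbaI cuts after the first base of each site, so after positions 40, 69, 90.
Circular molecule, 3 cuts → 3 fragments:
  41–69 → 29 bp
  70–90 → 21 bp
  91–200 then 1–40 → 110 + 40 = 150 bp
Sorted largest to smallest: 150, 29, 21 bp.

150, 29, 21 bp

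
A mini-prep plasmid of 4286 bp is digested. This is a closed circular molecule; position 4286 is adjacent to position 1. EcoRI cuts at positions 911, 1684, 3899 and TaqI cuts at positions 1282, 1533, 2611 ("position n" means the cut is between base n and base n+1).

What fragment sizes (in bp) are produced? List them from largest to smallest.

Combined cut positions (sorted): 911, 1282, 1533, 1684, 2611, 3899.
Circular molecule, 6 cuts → 6 fragments:
  1282 − 911 = 371 bp
  1533 − 1282 = 251 bp
  1684 − 1533 = 151 bp
  2611 − 1684 = 927 bp
  3899 − 2611 = 1288 bp
  wrap: 4286 − 3899 + 911 = 1298 bp
Sorted largest to smallest: 1298, 1288, 927, 371, 251, 151 bp.

1298, 1288, 927, 371, 251, 151 bp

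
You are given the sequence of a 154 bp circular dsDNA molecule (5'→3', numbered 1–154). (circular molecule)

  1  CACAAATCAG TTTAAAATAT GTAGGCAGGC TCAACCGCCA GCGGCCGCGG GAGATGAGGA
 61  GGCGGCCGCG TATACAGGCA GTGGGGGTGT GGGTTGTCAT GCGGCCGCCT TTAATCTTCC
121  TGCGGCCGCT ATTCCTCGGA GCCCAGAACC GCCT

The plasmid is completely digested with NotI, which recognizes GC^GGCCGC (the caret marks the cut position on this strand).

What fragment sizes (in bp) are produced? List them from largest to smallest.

NotI sites (GCGGCCGC) start at positions 41, 62, 101, 122.
NotI cuts after base 2 of each site, so after positions 42, 63, 102, 123.
Circular molecule, 4 cuts → 4 fragments:
  43–63 → 21 bp
  64–102 → 39 bp
  103–123 → 21 bp
  124–154 then 1–42 → 31 + 42 = 73 bp
Sorted largest to smallest: 73, 39, 21, 21 bp.

73, 39, 21, 21 bp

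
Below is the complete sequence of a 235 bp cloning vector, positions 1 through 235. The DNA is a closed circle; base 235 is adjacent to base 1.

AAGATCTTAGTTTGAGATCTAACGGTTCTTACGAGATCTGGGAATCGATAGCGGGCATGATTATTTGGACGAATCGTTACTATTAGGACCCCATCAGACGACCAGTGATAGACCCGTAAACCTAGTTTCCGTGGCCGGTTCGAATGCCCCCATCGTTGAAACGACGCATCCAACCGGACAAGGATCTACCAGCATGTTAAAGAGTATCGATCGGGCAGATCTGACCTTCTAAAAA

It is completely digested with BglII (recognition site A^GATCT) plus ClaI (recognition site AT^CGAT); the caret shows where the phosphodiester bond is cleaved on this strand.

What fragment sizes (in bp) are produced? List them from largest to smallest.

162, 20, 19, 13, 11, 10 bp

BglII sites (AGATCT) start at positions 2, 15, 34, 217.
BglII cuts after the first base of each site, so after positions 2, 15, 34, 217.
ClaI sites (ATCGAT) start at positions 44, 206.
ClaI cuts after base 2 of each site, so after positions 45, 207.
Combined cut positions: 2, 15, 34, 45, 207, 217.
Circular molecule, 6 cuts → 6 fragments:
  3–15 → 13 bp
  16–34 → 19 bp
  35–45 → 11 bp
  46–207 → 162 bp
  208–217 → 10 bp
  218–235 then 1–2 → 18 + 2 = 20 bp
Sorted largest to smallest: 162, 20, 19, 13, 11, 10 bp.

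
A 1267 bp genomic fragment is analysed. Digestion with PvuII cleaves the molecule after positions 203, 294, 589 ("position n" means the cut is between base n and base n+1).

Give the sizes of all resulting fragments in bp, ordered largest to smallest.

678, 295, 203, 91 bp

Linear molecule, 3 cuts → 4 fragments:
  203 − 0 = 203 bp
  294 − 203 = 91 bp
  589 − 294 = 295 bp
  1267 − 589 = 678 bp
Sorted largest to smallest: 678, 295, 203, 91 bp.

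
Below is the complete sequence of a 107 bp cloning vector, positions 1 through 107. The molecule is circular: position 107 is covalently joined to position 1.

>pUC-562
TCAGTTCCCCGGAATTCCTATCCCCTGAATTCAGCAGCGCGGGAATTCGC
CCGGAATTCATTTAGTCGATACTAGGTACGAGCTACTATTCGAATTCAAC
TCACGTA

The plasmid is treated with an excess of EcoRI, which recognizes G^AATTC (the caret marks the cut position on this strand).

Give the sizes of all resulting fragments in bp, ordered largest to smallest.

38, 27, 16, 15, 11 bp

EcoRI sites (GAATTC) start at positions 12, 27, 43, 54, 92.
EcoRI cuts after the first base of each site, so after positions 12, 27, 43, 54, 92.
Circular molecule, 5 cuts → 5 fragments:
  13–27 → 15 bp
  28–43 → 16 bp
  44–54 → 11 bp
  55–92 → 38 bp
  93–107 then 1–12 → 15 + 12 = 27 bp
Sorted largest to smallest: 38, 27, 16, 15, 11 bp.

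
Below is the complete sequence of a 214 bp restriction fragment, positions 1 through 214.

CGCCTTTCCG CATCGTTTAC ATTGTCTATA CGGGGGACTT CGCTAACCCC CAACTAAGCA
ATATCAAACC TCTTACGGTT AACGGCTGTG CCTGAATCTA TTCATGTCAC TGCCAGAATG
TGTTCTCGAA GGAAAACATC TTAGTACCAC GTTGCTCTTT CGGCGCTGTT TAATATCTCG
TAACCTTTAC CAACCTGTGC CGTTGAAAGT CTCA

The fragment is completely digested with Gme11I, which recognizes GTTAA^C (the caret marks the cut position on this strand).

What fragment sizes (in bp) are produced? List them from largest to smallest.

The Gme11I site (GTTAAC) starts at position 78.
Gme11I cuts after base 5 of each site (before the last base), so after position 82.
Linear molecule, 1 cut → 2 fragments:
  1–82 → 82 bp
  83–214 → 132 bp
Sorted largest to smallest: 132, 82 bp.

132, 82 bp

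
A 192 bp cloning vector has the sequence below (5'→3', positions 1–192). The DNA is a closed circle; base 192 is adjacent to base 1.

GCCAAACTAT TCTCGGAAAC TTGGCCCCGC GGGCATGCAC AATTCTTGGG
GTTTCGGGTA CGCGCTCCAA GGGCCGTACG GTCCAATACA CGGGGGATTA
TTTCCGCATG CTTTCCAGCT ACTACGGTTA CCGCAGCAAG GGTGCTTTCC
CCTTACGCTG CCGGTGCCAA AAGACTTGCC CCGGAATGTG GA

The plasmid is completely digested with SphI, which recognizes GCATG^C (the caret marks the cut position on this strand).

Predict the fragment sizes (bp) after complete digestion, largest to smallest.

SphI sites (GCATGC) start at positions 33, 106.
SphI cuts after base 5 of each site (before the last base), so after positions 37, 110.
Circular molecule, 2 cuts → 2 fragments:
  38–110 → 73 bp
  111–192 then 1–37 → 82 + 37 = 119 bp
Sorted largest to smallest: 119, 73 bp.

119, 73 bp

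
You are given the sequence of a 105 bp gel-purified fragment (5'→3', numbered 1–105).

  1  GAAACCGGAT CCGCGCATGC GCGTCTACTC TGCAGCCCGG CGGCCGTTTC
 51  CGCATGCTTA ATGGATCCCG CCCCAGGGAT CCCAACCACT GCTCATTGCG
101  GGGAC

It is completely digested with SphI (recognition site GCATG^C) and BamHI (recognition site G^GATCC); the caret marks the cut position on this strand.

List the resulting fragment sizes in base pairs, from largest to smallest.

37, 28, 14, 12, 7, 7 bp

SphI sites (GCATGC) start at positions 15, 52.
SphI cuts after base 5 of each site (before the last base), so after positions 19, 56.
BamHI sites (GGATCC) start at positions 7, 63, 77.
BamHI cuts after the first base of each site, so after positions 7, 63, 77.
Combined cut positions: 7, 19, 56, 63, 77.
Linear molecule, 5 cuts → 6 fragments:
  1–7 → 7 bp
  8–19 → 12 bp
  20–56 → 37 bp
  57–63 → 7 bp
  64–77 → 14 bp
  78–105 → 28 bp
Sorted largest to smallest: 37, 28, 14, 12, 7, 7 bp.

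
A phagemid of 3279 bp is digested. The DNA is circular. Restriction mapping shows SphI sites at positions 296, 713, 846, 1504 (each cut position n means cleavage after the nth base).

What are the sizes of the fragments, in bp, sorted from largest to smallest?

2071, 658, 417, 133 bp

Circular molecule, 4 cuts → 4 fragments:
  713 − 296 = 417 bp
  846 − 713 = 133 bp
  1504 − 846 = 658 bp
  wrap: 3279 − 1504 + 296 = 2071 bp
Sorted largest to smallest: 2071, 658, 417, 133 bp.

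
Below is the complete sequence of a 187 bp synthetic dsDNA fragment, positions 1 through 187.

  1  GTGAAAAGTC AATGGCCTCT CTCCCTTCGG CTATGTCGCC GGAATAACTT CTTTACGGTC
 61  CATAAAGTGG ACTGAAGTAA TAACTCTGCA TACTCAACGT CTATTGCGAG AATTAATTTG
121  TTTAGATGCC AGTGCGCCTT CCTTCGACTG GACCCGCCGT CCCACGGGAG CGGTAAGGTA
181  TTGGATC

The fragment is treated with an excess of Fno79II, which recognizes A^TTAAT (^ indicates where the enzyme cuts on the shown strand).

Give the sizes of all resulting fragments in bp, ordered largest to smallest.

The Fno79II site (ATTAAT) starts at position 112.
Fno79II cuts after the first base of each site, so after position 112.
Linear molecule, 1 cut → 2 fragments:
  1–112 → 112 bp
  113–187 → 75 bp
Sorted largest to smallest: 112, 75 bp.

112, 75 bp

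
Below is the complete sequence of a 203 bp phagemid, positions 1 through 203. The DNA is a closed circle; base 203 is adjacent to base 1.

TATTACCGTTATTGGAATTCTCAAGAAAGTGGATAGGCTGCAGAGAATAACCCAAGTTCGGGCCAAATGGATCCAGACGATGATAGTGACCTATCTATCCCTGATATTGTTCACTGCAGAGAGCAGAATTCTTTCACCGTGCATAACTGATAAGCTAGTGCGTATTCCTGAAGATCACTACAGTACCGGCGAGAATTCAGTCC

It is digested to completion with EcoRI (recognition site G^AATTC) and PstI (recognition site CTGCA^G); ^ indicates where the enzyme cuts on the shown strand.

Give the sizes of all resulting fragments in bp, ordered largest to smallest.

EcoRI sites (GAATTC) start at positions 15, 126, 193.
EcoRI cuts after the first base of each site, so after positions 15, 126, 193.
PstI sites (CTGCAG) start at positions 38, 114.
PstI cuts after base 5 of each site (before the last base), so after positions 42, 118.
Combined cut positions: 15, 42, 118, 126, 193.
Circular molecule, 5 cuts → 5 fragments:
  16–42 → 27 bp
  43–118 → 76 bp
  119–126 → 8 bp
  127–193 → 67 bp
  194–203 then 1–15 → 10 + 15 = 25 bp
Sorted largest to smallest: 76, 67, 27, 25, 8 bp.

76, 67, 27, 25, 8 bp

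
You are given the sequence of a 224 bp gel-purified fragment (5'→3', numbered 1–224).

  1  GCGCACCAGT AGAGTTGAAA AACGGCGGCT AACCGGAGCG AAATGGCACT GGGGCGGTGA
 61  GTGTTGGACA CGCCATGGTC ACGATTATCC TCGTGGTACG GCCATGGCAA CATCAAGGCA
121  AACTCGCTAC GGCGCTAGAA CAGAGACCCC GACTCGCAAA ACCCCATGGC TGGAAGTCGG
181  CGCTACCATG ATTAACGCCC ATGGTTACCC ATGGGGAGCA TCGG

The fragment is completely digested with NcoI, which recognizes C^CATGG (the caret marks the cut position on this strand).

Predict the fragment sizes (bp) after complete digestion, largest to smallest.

NcoI sites (CCATGG) start at positions 73, 102, 164, 199, 209.
NcoI cuts after the first base of each site, so after positions 73, 102, 164, 199, 209.
Linear molecule, 5 cuts → 6 fragments:
  1–73 → 73 bp
  74–102 → 29 bp
  103–164 → 62 bp
  165–199 → 35 bp
  200–209 → 10 bp
  210–224 → 15 bp
Sorted largest to smallest: 73, 62, 35, 29, 15, 10 bp.

73, 62, 35, 29, 15, 10 bp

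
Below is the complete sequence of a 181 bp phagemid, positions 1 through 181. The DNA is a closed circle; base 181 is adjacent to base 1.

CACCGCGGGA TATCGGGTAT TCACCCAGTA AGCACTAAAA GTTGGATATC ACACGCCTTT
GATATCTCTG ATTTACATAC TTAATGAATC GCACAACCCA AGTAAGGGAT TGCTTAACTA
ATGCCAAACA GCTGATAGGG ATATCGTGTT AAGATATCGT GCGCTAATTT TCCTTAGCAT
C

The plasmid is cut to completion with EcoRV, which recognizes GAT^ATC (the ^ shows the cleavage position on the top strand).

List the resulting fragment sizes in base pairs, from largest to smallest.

79, 37, 36, 16, 13 bp

EcoRV sites (GATATC) start at positions 9, 45, 61, 140, 153.
EcoRV cuts after base 3 of each site, so after positions 11, 47, 63, 142, 155.
Circular molecule, 5 cuts → 5 fragments:
  12–47 → 36 bp
  48–63 → 16 bp
  64–142 → 79 bp
  143–155 → 13 bp
  156–181 then 1–11 → 26 + 11 = 37 bp
Sorted largest to smallest: 79, 37, 36, 16, 13 bp.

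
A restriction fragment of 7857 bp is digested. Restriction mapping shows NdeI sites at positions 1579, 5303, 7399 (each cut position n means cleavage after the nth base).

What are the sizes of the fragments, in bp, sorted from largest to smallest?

Linear molecule, 3 cuts → 4 fragments:
  1579 − 0 = 1579 bp
  5303 − 1579 = 3724 bp
  7399 − 5303 = 2096 bp
  7857 − 7399 = 458 bp
Sorted largest to smallest: 3724, 2096, 1579, 458 bp.

3724, 2096, 1579, 458 bp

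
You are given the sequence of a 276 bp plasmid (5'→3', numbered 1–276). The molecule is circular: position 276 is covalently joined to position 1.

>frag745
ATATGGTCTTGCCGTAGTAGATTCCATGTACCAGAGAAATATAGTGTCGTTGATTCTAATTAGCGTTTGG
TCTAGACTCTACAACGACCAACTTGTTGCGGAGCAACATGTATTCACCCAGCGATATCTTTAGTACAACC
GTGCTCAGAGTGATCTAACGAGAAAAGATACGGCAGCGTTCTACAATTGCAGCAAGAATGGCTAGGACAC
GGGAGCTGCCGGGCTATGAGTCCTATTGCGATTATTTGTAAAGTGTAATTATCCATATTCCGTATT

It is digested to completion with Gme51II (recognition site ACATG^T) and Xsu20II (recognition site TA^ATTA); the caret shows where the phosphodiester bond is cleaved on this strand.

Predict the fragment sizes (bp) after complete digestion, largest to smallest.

The Gme51II site (ACATGT) starts at position 106.
Gme51II cuts after base 5 of each site (before the last base), so after position 110.
Xsu20II sites (TAATTA) start at positions 57, 256.
Xsu20II cuts after base 2 of each site, so after positions 58, 257.
Combined cut positions: 58, 110, 257.
Circular molecule, 3 cuts → 3 fragments:
  59–110 → 52 bp
  111–257 → 147 bp
  258–276 then 1–58 → 19 + 58 = 77 bp
Sorted largest to smallest: 147, 77, 52 bp.

147, 77, 52 bp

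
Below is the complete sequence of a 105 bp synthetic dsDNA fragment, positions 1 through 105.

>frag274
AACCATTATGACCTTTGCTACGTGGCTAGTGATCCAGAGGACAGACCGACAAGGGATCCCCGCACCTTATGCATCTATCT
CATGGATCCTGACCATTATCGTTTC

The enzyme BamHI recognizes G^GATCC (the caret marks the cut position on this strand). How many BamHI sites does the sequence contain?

2

GGATCC occurs starting at positions 54, 84.
BamHI cuts at 2 sites.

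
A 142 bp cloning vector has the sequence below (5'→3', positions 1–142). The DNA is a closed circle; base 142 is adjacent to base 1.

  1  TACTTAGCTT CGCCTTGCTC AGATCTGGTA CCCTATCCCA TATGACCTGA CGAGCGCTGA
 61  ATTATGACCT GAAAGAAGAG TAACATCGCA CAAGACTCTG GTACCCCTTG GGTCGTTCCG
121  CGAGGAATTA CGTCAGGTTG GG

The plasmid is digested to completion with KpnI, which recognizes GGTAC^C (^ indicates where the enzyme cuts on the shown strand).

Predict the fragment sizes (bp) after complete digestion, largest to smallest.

KpnI sites (GGTACC) start at positions 27, 100.
KpnI cuts after base 5 of each site (before the last base), so after positions 31, 104.
Circular molecule, 2 cuts → 2 fragments:
  32–104 → 73 bp
  105–142 then 1–31 → 38 + 31 = 69 bp
Sorted largest to smallest: 73, 69 bp.

73, 69 bp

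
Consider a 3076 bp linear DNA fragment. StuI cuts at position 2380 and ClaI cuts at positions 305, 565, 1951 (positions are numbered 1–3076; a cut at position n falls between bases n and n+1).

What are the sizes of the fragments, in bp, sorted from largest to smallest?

Combined cut positions (sorted): 305, 565, 1951, 2380.
Linear molecule, 4 cuts → 5 fragments:
  305 − 0 = 305 bp
  565 − 305 = 260 bp
  1951 − 565 = 1386 bp
  2380 − 1951 = 429 bp
  3076 − 2380 = 696 bp
Sorted largest to smallest: 1386, 696, 429, 305, 260 bp.

1386, 696, 429, 305, 260 bp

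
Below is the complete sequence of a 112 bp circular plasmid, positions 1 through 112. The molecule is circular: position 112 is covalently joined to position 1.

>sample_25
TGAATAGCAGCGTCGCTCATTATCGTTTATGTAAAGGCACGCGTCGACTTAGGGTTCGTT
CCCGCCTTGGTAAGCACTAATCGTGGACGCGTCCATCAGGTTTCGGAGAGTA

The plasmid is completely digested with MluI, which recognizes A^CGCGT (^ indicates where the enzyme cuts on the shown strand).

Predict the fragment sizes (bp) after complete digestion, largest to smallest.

MluI sites (ACGCGT) start at positions 39, 87.
MluI cuts after the first base of each site, so after positions 39, 87.
Circular molecule, 2 cuts → 2 fragments:
  40–87 → 48 bp
  88–112 then 1–39 → 25 + 39 = 64 bp
Sorted largest to smallest: 64, 48 bp.

64, 48 bp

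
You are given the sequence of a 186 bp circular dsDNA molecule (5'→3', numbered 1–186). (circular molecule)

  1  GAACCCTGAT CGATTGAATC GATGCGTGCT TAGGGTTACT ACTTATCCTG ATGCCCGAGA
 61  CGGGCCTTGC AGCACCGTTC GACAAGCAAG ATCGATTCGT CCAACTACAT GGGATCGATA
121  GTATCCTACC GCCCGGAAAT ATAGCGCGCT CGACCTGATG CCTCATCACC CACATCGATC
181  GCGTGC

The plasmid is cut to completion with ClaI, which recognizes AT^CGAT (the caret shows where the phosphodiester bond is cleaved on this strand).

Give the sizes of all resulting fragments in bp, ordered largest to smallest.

73, 60, 23, 21, 9 bp

ClaI sites (ATCGAT) start at positions 9, 18, 91, 114, 174.
ClaI cuts after base 2 of each site, so after positions 10, 19, 92, 115, 175.
Circular molecule, 5 cuts → 5 fragments:
  11–19 → 9 bp
  20–92 → 73 bp
  93–115 → 23 bp
  116–175 → 60 bp
  176–186 then 1–10 → 11 + 10 = 21 bp
Sorted largest to smallest: 73, 60, 23, 21, 9 bp.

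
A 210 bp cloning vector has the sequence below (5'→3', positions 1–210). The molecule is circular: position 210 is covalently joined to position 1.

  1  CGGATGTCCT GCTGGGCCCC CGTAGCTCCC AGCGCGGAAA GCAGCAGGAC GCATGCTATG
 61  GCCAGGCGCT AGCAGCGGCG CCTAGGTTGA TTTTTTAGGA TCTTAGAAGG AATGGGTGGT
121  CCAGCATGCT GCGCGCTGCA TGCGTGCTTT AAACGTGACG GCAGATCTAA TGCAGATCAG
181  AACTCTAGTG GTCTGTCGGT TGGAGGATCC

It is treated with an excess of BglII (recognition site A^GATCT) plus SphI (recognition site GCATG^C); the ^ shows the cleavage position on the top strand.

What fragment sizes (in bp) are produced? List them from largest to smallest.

The BglII site (AGATCT) starts at position 163.
BglII cuts after the first base of each site, so after position 163.
SphI sites (GCATGC) start at positions 51, 124, 138.
SphI cuts after base 5 of each site (before the last base), so after positions 55, 128, 142.
Combined cut positions: 55, 128, 142, 163.
Circular molecule, 4 cuts → 4 fragments:
  56–128 → 73 bp
  129–142 → 14 bp
  143–163 → 21 bp
  164–210 then 1–55 → 47 + 55 = 102 bp
Sorted largest to smallest: 102, 73, 21, 14 bp.

102, 73, 21, 14 bp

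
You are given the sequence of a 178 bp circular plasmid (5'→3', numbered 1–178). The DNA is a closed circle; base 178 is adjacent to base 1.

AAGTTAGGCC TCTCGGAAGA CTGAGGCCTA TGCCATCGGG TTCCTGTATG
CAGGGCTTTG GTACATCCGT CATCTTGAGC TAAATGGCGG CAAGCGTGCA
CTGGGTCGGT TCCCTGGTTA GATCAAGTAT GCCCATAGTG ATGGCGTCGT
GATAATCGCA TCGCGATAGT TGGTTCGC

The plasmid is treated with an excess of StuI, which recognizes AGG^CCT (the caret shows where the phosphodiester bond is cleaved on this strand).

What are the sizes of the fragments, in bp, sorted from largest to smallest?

StuI sites (AGGCCT) start at positions 6, 24.
StuI cuts after base 3 of each site, so after positions 8, 26.
Circular molecule, 2 cuts → 2 fragments:
  9–26 → 18 bp
  27–178 then 1–8 → 152 + 8 = 160 bp
Sorted largest to smallest: 160, 18 bp.

160, 18 bp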